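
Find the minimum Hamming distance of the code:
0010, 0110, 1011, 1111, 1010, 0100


Comparing all pairs, minimum distance: 1
Can detect 0 errors, correct 0 errors

1


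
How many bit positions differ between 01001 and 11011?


XOR: 10010
Count of 1s: 2

2


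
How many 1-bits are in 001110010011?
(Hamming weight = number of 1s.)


Counting 1s in 001110010011

6


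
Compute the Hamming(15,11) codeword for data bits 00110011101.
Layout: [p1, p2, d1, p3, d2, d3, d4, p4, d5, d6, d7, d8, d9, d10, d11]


Parity bits: p1=0, p2=0, p3=1, p4=0

000101100011101


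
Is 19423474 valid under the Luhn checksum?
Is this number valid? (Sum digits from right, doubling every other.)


Luhn sum = 40
40 mod 10 = 0

Valid (Luhn sum mod 10 = 0)


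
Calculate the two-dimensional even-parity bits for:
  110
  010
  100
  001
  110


Row parities: 01110
Column parities: 111

Row P: 01110, Col P: 111, Corner: 1


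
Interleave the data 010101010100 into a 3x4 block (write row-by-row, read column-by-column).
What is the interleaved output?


Matrix:
  0101
  0101
  0100
Read columns: 000111000110

000111000110


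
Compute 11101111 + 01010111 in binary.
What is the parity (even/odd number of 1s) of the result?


11101111 = 239
01010111 = 87
Sum = 326 = 101000110
1s count = 4

even parity (4 ones in 101000110)


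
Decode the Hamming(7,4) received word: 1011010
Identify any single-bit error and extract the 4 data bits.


Syndrome = 0: no error detected

Data: 1010 (no errors)


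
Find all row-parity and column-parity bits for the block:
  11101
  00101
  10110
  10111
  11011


Row parities: 00100
Column parities: 00010

Row P: 00100, Col P: 00010, Corner: 1


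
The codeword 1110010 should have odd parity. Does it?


Number of 1s: 4

No, parity error (4 ones)


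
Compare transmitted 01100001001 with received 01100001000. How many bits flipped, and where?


XOR: 00000000001

1 error(s) at position(s): 10


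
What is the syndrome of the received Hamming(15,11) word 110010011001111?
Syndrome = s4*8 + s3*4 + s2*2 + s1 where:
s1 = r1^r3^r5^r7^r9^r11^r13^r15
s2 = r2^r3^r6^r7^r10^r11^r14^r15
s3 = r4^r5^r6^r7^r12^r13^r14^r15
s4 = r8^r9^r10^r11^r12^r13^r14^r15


s1=1, s2=1, s3=1, s4=0

Syndrome = 7 (error at position 7)


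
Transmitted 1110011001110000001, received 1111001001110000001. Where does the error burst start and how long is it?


XOR: 0001010000000000000

Burst at position 3, length 3


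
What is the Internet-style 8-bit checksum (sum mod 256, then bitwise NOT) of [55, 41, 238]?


Sum = 334 mod 256 = 78
Complement = 177

177


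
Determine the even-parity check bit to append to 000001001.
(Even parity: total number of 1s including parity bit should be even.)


Number of 1s in data: 2
Parity bit: 0

0


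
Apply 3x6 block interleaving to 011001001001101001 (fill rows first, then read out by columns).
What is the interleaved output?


Matrix:
  011001
  001001
  101001
Read columns: 001100111000000111

001100111000000111


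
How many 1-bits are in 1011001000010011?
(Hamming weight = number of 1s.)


Counting 1s in 1011001000010011

7


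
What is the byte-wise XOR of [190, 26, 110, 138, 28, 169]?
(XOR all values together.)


XOR chain: 190 ^ 26 ^ 110 ^ 138 ^ 28 ^ 169 = 245

245


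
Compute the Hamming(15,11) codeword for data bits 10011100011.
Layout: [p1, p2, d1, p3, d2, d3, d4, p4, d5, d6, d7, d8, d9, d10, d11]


Parity bits: p1=0, p2=1, p3=1, p4=0

011100101100011


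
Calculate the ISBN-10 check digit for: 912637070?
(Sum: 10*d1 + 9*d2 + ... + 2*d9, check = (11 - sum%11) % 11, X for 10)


Weighted sum: 231
231 mod 11 = 0

Check digit: 0


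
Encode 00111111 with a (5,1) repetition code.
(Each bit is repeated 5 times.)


Each bit -> 5 copies

0000000000111111111111111111111111111111


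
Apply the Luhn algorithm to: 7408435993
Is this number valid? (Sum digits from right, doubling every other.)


Luhn sum = 50
50 mod 10 = 0

Valid (Luhn sum mod 10 = 0)


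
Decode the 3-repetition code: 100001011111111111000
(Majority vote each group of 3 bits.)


Groups: 100, 001, 011, 111, 111, 111, 000
Majority votes: 0011110

0011110


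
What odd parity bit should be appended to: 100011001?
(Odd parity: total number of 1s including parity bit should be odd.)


Number of 1s in data: 4
Parity bit: 1

1


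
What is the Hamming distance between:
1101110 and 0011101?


XOR: 1110011
Count of 1s: 5

5


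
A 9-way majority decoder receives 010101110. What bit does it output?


Ones: 5 out of 9
Threshold: 5

1 (5/9 voted 1)


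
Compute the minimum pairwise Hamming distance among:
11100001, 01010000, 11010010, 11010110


Comparing all pairs, minimum distance: 1
Can detect 0 errors, correct 0 errors

1


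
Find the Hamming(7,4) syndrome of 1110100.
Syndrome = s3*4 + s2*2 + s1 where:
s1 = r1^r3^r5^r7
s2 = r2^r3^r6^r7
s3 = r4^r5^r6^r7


s1=1, s2=0, s3=1

Syndrome = 5 (error at position 5)


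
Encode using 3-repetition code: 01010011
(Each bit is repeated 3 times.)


Each bit -> 3 copies

000111000111000000111111


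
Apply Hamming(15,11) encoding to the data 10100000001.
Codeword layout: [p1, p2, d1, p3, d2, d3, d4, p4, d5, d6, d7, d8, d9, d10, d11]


Parity bits: p1=0, p2=1, p3=0, p4=1

011001010000001


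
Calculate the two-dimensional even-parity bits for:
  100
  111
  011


Row parities: 110
Column parities: 000

Row P: 110, Col P: 000, Corner: 0


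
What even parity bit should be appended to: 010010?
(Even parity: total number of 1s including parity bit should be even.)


Number of 1s in data: 2
Parity bit: 0

0


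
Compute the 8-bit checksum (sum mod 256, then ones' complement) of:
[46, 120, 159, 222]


Sum = 547 mod 256 = 35
Complement = 220

220


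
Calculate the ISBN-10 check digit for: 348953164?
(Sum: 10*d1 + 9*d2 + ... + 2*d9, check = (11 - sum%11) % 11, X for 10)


Weighted sum: 268
268 mod 11 = 4

Check digit: 7


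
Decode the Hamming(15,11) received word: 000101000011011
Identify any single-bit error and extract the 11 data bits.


Syndrome = 4: error at position 4

Data: 00100011011 (corrected bit 4)


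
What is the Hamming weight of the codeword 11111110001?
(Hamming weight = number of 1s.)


Counting 1s in 11111110001

8


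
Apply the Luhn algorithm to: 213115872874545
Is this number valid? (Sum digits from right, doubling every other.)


Luhn sum = 66
66 mod 10 = 6

Invalid (Luhn sum mod 10 = 6)


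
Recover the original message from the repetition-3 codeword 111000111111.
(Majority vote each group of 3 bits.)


Groups: 111, 000, 111, 111
Majority votes: 1011

1011


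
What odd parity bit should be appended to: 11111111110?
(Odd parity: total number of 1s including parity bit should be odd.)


Number of 1s in data: 10
Parity bit: 1

1


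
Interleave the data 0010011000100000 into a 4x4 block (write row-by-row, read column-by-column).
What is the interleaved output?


Matrix:
  0010
  0110
  0010
  0000
Read columns: 0000010011100000

0000010011100000


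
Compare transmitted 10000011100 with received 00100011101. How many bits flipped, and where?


XOR: 10100000001

3 error(s) at position(s): 0, 2, 10


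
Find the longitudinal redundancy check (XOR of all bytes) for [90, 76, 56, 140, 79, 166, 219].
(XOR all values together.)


XOR chain: 90 ^ 76 ^ 56 ^ 140 ^ 79 ^ 166 ^ 219 = 144

144


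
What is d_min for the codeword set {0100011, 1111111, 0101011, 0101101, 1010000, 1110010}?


Comparing all pairs, minimum distance: 1
Can detect 0 errors, correct 0 errors

1


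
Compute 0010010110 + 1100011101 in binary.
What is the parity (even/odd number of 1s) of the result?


0010010110 = 150
1100011101 = 797
Sum = 947 = 1110110011
1s count = 7

odd parity (7 ones in 1110110011)


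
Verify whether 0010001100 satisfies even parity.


Number of 1s: 3

No, parity error (3 ones)


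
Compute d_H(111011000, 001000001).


XOR: 110011001
Count of 1s: 5

5


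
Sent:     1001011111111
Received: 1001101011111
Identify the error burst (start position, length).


XOR: 0000110100000

Burst at position 4, length 4


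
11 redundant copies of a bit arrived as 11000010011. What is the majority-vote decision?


Ones: 5 out of 11
Threshold: 6

0 (5/11 voted 1)


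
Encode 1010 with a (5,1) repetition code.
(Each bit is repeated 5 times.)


Each bit -> 5 copies

11111000001111100000


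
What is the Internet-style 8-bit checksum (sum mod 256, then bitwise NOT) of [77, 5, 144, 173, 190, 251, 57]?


Sum = 897 mod 256 = 129
Complement = 126

126


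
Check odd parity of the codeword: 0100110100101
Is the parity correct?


Number of 1s: 6

No, parity error (6 ones)


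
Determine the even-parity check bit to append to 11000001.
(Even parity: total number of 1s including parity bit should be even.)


Number of 1s in data: 3
Parity bit: 1

1


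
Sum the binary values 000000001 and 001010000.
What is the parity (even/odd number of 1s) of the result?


000000001 = 1
001010000 = 80
Sum = 81 = 1010001
1s count = 3

odd parity (3 ones in 1010001)


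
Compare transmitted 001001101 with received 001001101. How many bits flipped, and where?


XOR: 000000000

0 errors (received matches sent)


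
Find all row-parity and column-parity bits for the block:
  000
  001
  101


Row parities: 010
Column parities: 100

Row P: 010, Col P: 100, Corner: 1


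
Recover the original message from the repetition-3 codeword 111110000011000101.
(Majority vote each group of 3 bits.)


Groups: 111, 110, 000, 011, 000, 101
Majority votes: 110101

110101


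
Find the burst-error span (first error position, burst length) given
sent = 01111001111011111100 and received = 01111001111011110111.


XOR: 00000000000000001011

Burst at position 16, length 4


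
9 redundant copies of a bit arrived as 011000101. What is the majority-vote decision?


Ones: 4 out of 9
Threshold: 5

0 (4/9 voted 1)


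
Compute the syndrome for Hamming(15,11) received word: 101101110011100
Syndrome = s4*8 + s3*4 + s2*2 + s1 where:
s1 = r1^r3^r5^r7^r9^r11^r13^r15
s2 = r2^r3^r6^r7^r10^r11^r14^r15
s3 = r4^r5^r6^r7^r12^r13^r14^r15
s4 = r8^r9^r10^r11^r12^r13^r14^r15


s1=1, s2=0, s3=1, s4=0

Syndrome = 5 (error at position 5)


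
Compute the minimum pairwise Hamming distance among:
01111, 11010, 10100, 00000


Comparing all pairs, minimum distance: 2
Can detect 1 errors, correct 0 errors

2


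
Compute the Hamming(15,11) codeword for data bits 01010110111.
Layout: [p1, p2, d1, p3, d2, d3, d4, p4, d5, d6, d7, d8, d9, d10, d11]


Parity bits: p1=1, p2=1, p3=1, p4=1

110110110110111


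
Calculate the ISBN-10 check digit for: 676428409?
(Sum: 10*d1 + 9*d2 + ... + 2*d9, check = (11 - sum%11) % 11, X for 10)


Weighted sum: 285
285 mod 11 = 10

Check digit: 1


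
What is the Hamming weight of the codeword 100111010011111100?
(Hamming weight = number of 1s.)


Counting 1s in 100111010011111100

11


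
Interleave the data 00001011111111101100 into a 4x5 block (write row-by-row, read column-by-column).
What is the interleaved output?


Matrix:
  00001
  01111
  11111
  01100
Read columns: 00100111011101101110

00100111011101101110


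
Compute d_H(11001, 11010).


XOR: 00011
Count of 1s: 2

2


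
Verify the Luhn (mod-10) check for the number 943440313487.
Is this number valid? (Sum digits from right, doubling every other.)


Luhn sum = 62
62 mod 10 = 2

Invalid (Luhn sum mod 10 = 2)


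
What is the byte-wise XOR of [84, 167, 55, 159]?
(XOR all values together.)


XOR chain: 84 ^ 167 ^ 55 ^ 159 = 91

91


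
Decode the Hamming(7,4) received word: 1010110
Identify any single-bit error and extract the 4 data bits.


Syndrome = 1: error at position 1

Data: 1110 (corrected bit 1)


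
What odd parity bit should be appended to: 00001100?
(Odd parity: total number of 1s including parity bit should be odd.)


Number of 1s in data: 2
Parity bit: 1

1


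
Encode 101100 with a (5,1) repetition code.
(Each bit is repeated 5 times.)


Each bit -> 5 copies

111110000011111111110000000000


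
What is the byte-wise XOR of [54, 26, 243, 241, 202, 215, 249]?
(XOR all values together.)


XOR chain: 54 ^ 26 ^ 243 ^ 241 ^ 202 ^ 215 ^ 249 = 202

202


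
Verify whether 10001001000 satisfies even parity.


Number of 1s: 3

No, parity error (3 ones)


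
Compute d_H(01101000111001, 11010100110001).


XOR: 10111100001000
Count of 1s: 6

6


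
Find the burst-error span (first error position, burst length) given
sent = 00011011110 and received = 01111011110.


XOR: 01100000000

Burst at position 1, length 2


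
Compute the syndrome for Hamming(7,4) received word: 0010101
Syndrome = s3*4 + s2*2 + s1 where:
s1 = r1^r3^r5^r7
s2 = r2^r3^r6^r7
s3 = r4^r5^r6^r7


s1=1, s2=0, s3=0

Syndrome = 1 (error at position 1)


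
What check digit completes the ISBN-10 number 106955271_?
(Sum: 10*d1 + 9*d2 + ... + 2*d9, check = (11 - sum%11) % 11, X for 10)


Weighted sum: 207
207 mod 11 = 9

Check digit: 2


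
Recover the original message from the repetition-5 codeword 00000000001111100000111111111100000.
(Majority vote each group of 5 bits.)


Groups: 00000, 00000, 11111, 00000, 11111, 11111, 00000
Majority votes: 0010110

0010110


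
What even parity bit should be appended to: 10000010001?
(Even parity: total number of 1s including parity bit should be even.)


Number of 1s in data: 3
Parity bit: 1

1


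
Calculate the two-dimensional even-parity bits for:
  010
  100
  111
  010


Row parities: 1111
Column parities: 011

Row P: 1111, Col P: 011, Corner: 0


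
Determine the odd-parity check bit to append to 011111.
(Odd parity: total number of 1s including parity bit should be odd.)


Number of 1s in data: 5
Parity bit: 0

0


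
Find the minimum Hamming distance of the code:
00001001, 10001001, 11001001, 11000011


Comparing all pairs, minimum distance: 1
Can detect 0 errors, correct 0 errors

1


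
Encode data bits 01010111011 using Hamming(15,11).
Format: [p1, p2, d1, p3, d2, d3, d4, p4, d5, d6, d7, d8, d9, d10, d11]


Parity bits: p1=0, p2=1, p3=1, p4=1

010110110111011


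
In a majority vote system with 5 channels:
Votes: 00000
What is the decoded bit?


Ones: 0 out of 5
Threshold: 3

0 (0/5 voted 1)


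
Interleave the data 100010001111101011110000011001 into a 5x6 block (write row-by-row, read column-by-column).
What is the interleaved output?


Matrix:
  100010
  001111
  101011
  110000
  011001
Read columns: 101100001101101010001110001101

101100001101101010001110001101


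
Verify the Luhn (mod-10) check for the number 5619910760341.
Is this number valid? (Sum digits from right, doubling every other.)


Luhn sum = 52
52 mod 10 = 2

Invalid (Luhn sum mod 10 = 2)


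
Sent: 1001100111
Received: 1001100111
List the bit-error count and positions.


XOR: 0000000000

0 errors (received matches sent)


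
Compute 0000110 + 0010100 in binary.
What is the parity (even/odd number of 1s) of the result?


0000110 = 6
0010100 = 20
Sum = 26 = 11010
1s count = 3

odd parity (3 ones in 11010)


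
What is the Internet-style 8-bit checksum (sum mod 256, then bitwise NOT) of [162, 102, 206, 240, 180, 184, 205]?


Sum = 1279 mod 256 = 255
Complement = 0

0


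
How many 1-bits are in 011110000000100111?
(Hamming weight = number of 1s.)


Counting 1s in 011110000000100111

8


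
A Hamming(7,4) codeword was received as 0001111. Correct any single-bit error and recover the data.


Syndrome = 0: no error detected

Data: 0111 (no errors)


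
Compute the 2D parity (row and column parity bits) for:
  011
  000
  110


Row parities: 000
Column parities: 101

Row P: 000, Col P: 101, Corner: 0


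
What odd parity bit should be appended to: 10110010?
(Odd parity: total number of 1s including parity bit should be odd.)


Number of 1s in data: 4
Parity bit: 1

1


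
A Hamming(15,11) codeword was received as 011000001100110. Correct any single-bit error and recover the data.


Syndrome = 1: error at position 1

Data: 10001100110 (corrected bit 1)


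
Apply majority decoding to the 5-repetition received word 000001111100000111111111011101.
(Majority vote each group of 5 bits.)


Groups: 00000, 11111, 00000, 11111, 11110, 11101
Majority votes: 010111

010111


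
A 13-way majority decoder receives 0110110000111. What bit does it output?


Ones: 7 out of 13
Threshold: 7

1 (7/13 voted 1)


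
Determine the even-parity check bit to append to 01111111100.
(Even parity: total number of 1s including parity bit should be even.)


Number of 1s in data: 8
Parity bit: 0

0


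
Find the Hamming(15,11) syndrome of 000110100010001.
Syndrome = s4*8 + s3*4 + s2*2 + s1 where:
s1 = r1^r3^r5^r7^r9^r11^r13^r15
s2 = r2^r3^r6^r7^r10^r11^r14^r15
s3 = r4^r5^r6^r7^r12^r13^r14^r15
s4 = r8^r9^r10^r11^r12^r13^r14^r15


s1=0, s2=1, s3=0, s4=0

Syndrome = 2 (error at position 2)


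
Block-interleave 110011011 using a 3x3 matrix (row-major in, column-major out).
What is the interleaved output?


Matrix:
  110
  011
  011
Read columns: 100111011

100111011


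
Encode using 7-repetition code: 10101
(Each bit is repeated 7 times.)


Each bit -> 7 copies

11111110000000111111100000001111111


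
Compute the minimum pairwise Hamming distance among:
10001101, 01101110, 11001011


Comparing all pairs, minimum distance: 3
Can detect 2 errors, correct 1 errors

3


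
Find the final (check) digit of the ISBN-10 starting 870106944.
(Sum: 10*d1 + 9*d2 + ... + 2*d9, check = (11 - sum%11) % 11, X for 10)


Weighted sum: 236
236 mod 11 = 5

Check digit: 6


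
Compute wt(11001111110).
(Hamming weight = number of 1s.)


Counting 1s in 11001111110

8


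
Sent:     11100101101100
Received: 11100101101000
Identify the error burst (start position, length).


XOR: 00000000000100

Burst at position 11, length 1


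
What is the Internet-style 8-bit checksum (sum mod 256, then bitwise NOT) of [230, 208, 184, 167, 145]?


Sum = 934 mod 256 = 166
Complement = 89

89


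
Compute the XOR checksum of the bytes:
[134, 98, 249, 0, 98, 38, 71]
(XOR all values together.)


XOR chain: 134 ^ 98 ^ 249 ^ 0 ^ 98 ^ 38 ^ 71 = 30

30


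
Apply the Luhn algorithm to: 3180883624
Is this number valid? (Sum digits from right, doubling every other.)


Luhn sum = 49
49 mod 10 = 9

Invalid (Luhn sum mod 10 = 9)


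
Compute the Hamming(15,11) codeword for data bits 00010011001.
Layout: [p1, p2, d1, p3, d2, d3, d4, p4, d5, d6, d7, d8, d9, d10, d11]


Parity bits: p1=1, p2=1, p3=1, p4=1

110100110011001


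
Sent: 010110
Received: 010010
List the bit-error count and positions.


XOR: 000100

1 error(s) at position(s): 3


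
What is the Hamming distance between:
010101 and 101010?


XOR: 111111
Count of 1s: 6

6


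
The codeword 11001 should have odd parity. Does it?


Number of 1s: 3

Yes, parity is correct (3 ones)


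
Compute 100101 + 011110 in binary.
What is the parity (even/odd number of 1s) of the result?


100101 = 37
011110 = 30
Sum = 67 = 1000011
1s count = 3

odd parity (3 ones in 1000011)


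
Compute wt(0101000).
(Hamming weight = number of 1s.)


Counting 1s in 0101000

2


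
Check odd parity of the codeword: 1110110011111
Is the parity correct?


Number of 1s: 10

No, parity error (10 ones)


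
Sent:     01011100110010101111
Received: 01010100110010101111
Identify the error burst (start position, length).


XOR: 00001000000000000000

Burst at position 4, length 1


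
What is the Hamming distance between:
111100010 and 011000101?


XOR: 100100111
Count of 1s: 5

5


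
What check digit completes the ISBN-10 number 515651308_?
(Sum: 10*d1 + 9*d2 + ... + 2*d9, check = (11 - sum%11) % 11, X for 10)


Weighted sum: 204
204 mod 11 = 6

Check digit: 5


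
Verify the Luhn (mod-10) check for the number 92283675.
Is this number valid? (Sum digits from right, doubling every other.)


Luhn sum = 45
45 mod 10 = 5

Invalid (Luhn sum mod 10 = 5)


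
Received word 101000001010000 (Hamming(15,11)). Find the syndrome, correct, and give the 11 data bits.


Syndrome = 0: no error detected

Data: 10001010000 (no errors)


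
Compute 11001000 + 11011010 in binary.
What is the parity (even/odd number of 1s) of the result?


11001000 = 200
11011010 = 218
Sum = 418 = 110100010
1s count = 4

even parity (4 ones in 110100010)


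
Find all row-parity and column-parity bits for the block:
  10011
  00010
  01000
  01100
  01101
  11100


Row parities: 111011
Column parities: 00100

Row P: 111011, Col P: 00100, Corner: 1


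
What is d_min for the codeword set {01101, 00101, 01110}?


Comparing all pairs, minimum distance: 1
Can detect 0 errors, correct 0 errors

1


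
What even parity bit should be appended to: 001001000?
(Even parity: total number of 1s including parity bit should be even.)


Number of 1s in data: 2
Parity bit: 0

0


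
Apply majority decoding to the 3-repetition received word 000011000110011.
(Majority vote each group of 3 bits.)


Groups: 000, 011, 000, 110, 011
Majority votes: 01011

01011


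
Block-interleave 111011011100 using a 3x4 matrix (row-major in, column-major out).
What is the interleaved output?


Matrix:
  1110
  1101
  1100
Read columns: 111111100010

111111100010


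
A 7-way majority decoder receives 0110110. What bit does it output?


Ones: 4 out of 7
Threshold: 4

1 (4/7 voted 1)


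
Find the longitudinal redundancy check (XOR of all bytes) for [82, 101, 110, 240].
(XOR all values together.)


XOR chain: 82 ^ 101 ^ 110 ^ 240 = 169

169


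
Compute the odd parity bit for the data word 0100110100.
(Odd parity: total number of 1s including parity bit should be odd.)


Number of 1s in data: 4
Parity bit: 1

1


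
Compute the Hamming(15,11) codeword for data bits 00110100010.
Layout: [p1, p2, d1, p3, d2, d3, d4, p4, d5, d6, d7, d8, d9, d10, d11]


Parity bits: p1=1, p2=0, p3=1, p4=0

100101100100010


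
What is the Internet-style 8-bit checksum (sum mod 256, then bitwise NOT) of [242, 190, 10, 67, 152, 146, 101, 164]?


Sum = 1072 mod 256 = 48
Complement = 207

207


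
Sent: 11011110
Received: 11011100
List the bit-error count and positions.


XOR: 00000010

1 error(s) at position(s): 6


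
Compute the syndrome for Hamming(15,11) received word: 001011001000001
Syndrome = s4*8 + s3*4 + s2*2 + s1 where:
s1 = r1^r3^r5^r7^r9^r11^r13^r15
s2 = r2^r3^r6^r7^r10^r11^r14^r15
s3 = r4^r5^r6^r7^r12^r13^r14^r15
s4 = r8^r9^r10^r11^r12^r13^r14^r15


s1=0, s2=1, s3=1, s4=0

Syndrome = 6 (error at position 6)


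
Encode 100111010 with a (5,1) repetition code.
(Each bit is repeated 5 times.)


Each bit -> 5 copies

111110000000000111111111111111000001111100000


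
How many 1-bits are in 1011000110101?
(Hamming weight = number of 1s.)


Counting 1s in 1011000110101

7


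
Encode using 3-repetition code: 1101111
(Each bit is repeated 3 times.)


Each bit -> 3 copies

111111000111111111111


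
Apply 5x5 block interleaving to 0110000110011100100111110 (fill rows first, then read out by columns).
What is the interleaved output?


Matrix:
  01100
  00110
  01110
  01001
  11110
Read columns: 0000110111111010110100010

0000110111111010110100010


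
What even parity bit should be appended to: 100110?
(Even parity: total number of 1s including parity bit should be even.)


Number of 1s in data: 3
Parity bit: 1

1


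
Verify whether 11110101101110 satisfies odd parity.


Number of 1s: 10

No, parity error (10 ones)


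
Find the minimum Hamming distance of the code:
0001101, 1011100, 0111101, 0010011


Comparing all pairs, minimum distance: 2
Can detect 1 errors, correct 0 errors

2


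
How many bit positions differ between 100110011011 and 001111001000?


XOR: 101001010011
Count of 1s: 6

6


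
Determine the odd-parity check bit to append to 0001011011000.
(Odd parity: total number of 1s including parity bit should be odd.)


Number of 1s in data: 5
Parity bit: 0

0


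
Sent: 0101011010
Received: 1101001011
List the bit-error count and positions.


XOR: 1000010001

3 error(s) at position(s): 0, 5, 9


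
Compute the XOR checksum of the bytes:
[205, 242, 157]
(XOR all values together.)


XOR chain: 205 ^ 242 ^ 157 = 162

162


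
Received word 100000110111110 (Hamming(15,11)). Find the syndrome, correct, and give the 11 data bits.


Syndrome = 0: no error detected

Data: 00010111110 (no errors)


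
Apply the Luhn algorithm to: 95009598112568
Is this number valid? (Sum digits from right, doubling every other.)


Luhn sum = 68
68 mod 10 = 8

Invalid (Luhn sum mod 10 = 8)


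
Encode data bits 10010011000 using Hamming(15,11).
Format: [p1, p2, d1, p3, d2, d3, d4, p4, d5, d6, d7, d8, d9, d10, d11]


Parity bits: p1=1, p2=1, p3=0, p4=0

111000100011000


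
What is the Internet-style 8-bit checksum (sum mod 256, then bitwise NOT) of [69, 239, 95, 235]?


Sum = 638 mod 256 = 126
Complement = 129

129


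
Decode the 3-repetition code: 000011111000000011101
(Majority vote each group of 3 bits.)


Groups: 000, 011, 111, 000, 000, 011, 101
Majority votes: 0110011

0110011


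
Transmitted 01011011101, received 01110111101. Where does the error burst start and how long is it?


XOR: 00101100000

Burst at position 2, length 4


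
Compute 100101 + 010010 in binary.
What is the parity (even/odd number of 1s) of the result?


100101 = 37
010010 = 18
Sum = 55 = 110111
1s count = 5

odd parity (5 ones in 110111)


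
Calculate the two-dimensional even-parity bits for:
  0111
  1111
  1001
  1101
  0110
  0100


Row parities: 100101
Column parities: 1110

Row P: 100101, Col P: 1110, Corner: 1


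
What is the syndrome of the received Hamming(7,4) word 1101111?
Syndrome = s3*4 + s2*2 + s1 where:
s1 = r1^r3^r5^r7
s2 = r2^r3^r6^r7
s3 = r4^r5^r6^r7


s1=1, s2=1, s3=0

Syndrome = 3 (error at position 3)


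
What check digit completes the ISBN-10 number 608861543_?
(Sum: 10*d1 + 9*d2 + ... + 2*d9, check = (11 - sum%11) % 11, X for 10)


Weighted sum: 259
259 mod 11 = 6

Check digit: 5


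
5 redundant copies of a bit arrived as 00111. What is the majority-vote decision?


Ones: 3 out of 5
Threshold: 3

1 (3/5 voted 1)


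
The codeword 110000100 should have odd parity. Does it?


Number of 1s: 3

Yes, parity is correct (3 ones)


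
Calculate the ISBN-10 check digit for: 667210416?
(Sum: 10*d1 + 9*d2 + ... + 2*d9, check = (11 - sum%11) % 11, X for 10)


Weighted sum: 221
221 mod 11 = 1

Check digit: X


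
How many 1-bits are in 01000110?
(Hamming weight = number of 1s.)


Counting 1s in 01000110

3


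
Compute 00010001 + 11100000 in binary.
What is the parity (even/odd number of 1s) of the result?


00010001 = 17
11100000 = 224
Sum = 241 = 11110001
1s count = 5

odd parity (5 ones in 11110001)


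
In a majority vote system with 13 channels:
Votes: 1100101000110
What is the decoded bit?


Ones: 6 out of 13
Threshold: 7

0 (6/13 voted 1)


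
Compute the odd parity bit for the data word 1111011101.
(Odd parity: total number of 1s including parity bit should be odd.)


Number of 1s in data: 8
Parity bit: 1

1


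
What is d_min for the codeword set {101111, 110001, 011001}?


Comparing all pairs, minimum distance: 2
Can detect 1 errors, correct 0 errors

2


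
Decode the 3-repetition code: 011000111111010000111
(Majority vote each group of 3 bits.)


Groups: 011, 000, 111, 111, 010, 000, 111
Majority votes: 1011001

1011001


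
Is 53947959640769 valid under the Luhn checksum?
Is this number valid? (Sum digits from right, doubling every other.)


Luhn sum = 67
67 mod 10 = 7

Invalid (Luhn sum mod 10 = 7)


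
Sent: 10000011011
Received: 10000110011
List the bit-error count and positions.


XOR: 00000101000

2 error(s) at position(s): 5, 7


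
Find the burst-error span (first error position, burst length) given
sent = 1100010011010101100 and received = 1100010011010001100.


XOR: 0000000000000100000

Burst at position 13, length 1


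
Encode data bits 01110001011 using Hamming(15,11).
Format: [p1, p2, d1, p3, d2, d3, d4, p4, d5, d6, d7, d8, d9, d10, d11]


Parity bits: p1=1, p2=0, p3=0, p4=1

100011110001011


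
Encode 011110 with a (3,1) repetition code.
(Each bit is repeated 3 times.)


Each bit -> 3 copies

000111111111111000


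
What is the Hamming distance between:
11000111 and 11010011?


XOR: 00010100
Count of 1s: 2

2


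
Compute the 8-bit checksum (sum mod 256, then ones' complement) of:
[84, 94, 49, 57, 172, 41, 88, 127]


Sum = 712 mod 256 = 200
Complement = 55

55


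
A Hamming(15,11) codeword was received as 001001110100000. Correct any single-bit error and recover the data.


Syndrome = 0: no error detected

Data: 10110100000 (no errors)


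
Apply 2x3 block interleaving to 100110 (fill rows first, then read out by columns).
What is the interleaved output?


Matrix:
  100
  110
Read columns: 110100

110100


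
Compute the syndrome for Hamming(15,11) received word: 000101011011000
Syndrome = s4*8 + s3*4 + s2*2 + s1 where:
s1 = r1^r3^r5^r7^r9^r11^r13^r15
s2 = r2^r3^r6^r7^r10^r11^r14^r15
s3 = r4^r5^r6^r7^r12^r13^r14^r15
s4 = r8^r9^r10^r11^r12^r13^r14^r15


s1=0, s2=0, s3=1, s4=0

Syndrome = 4 (error at position 4)


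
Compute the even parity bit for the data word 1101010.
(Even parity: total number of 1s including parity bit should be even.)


Number of 1s in data: 4
Parity bit: 0

0


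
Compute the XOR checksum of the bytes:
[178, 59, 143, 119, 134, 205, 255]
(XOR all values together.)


XOR chain: 178 ^ 59 ^ 143 ^ 119 ^ 134 ^ 205 ^ 255 = 197

197


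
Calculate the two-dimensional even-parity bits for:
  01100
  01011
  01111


Row parities: 010
Column parities: 01000

Row P: 010, Col P: 01000, Corner: 1


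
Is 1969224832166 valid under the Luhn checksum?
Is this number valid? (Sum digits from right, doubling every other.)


Luhn sum = 59
59 mod 10 = 9

Invalid (Luhn sum mod 10 = 9)


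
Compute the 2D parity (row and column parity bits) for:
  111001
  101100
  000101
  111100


Row parities: 0100
Column parities: 101100

Row P: 0100, Col P: 101100, Corner: 1


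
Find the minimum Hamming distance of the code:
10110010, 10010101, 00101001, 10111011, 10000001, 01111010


Comparing all pairs, minimum distance: 2
Can detect 1 errors, correct 0 errors

2


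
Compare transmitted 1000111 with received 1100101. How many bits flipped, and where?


XOR: 0100010

2 error(s) at position(s): 1, 5


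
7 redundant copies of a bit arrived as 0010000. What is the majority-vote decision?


Ones: 1 out of 7
Threshold: 4

0 (1/7 voted 1)


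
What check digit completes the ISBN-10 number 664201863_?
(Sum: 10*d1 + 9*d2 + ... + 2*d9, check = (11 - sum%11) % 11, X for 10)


Weighted sum: 221
221 mod 11 = 1

Check digit: X


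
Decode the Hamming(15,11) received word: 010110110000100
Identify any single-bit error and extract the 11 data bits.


Syndrome = 1: error at position 1

Data: 01010000100 (corrected bit 1)


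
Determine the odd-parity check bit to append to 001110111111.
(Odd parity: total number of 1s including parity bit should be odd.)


Number of 1s in data: 9
Parity bit: 0

0


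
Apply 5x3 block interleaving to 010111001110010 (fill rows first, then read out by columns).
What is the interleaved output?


Matrix:
  010
  111
  001
  110
  010
Read columns: 010101101101100

010101101101100


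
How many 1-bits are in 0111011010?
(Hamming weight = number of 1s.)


Counting 1s in 0111011010

6


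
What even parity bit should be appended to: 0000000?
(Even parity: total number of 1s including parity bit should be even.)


Number of 1s in data: 0
Parity bit: 0

0


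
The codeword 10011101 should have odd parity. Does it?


Number of 1s: 5

Yes, parity is correct (5 ones)


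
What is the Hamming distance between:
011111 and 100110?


XOR: 111001
Count of 1s: 4

4


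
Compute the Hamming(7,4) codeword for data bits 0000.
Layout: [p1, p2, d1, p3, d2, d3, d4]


Parity bits: p1=0, p2=0, p3=0

0000000


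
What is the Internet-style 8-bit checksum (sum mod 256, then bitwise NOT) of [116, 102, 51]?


Sum = 269 mod 256 = 13
Complement = 242

242


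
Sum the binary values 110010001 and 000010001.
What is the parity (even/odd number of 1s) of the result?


110010001 = 401
000010001 = 17
Sum = 418 = 110100010
1s count = 4

even parity (4 ones in 110100010)


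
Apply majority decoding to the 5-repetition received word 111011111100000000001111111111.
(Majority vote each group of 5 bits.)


Groups: 11101, 11111, 00000, 00000, 11111, 11111
Majority votes: 110011

110011


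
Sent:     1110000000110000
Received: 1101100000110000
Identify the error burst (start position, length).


XOR: 0011100000000000

Burst at position 2, length 3


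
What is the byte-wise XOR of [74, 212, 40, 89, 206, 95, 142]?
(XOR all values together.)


XOR chain: 74 ^ 212 ^ 40 ^ 89 ^ 206 ^ 95 ^ 142 = 240

240


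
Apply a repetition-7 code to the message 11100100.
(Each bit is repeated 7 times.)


Each bit -> 7 copies

11111111111111111111100000000000000111111100000000000000


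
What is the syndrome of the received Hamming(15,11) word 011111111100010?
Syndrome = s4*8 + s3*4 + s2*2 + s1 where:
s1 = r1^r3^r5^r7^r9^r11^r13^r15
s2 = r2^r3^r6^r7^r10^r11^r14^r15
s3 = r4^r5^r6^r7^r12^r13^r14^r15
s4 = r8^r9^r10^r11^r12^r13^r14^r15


s1=0, s2=0, s3=1, s4=0

Syndrome = 4 (error at position 4)


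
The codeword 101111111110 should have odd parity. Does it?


Number of 1s: 10

No, parity error (10 ones)


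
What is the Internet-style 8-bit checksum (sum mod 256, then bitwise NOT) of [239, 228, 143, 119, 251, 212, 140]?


Sum = 1332 mod 256 = 52
Complement = 203

203


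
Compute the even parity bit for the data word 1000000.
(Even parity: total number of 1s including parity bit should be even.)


Number of 1s in data: 1
Parity bit: 1

1


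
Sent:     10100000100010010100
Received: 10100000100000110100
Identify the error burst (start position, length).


XOR: 00000000000010100000

Burst at position 12, length 3


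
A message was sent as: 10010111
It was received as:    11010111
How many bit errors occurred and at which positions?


XOR: 01000000

1 error(s) at position(s): 1


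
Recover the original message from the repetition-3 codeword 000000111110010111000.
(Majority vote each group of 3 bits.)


Groups: 000, 000, 111, 110, 010, 111, 000
Majority votes: 0011010

0011010


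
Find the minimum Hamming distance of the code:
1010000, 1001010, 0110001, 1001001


Comparing all pairs, minimum distance: 2
Can detect 1 errors, correct 0 errors

2


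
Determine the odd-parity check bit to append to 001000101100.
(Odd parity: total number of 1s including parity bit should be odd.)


Number of 1s in data: 4
Parity bit: 1

1


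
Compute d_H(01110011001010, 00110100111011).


XOR: 01000111110001
Count of 1s: 7

7


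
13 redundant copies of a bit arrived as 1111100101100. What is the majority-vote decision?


Ones: 8 out of 13
Threshold: 7

1 (8/13 voted 1)


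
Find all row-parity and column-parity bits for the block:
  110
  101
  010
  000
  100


Row parities: 00101
Column parities: 101

Row P: 00101, Col P: 101, Corner: 0


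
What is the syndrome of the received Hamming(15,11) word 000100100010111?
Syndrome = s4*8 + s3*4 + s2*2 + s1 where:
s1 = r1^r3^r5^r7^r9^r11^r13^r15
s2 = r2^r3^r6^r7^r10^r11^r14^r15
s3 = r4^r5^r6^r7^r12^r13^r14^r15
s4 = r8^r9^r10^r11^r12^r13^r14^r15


s1=0, s2=0, s3=1, s4=0

Syndrome = 4 (error at position 4)


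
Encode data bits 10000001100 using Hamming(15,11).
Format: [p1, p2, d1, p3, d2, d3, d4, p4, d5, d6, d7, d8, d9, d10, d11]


Parity bits: p1=0, p2=1, p3=0, p4=0

011000000001100


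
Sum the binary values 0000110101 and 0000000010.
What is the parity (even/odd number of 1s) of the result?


0000110101 = 53
0000000010 = 2
Sum = 55 = 110111
1s count = 5

odd parity (5 ones in 110111)


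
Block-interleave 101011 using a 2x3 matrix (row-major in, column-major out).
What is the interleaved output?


Matrix:
  101
  011
Read columns: 100111

100111


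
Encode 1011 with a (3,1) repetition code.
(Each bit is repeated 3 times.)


Each bit -> 3 copies

111000111111


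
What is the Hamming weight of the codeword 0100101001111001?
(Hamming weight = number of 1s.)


Counting 1s in 0100101001111001

8


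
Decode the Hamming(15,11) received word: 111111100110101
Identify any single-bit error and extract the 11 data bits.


Syndrome = 3: error at position 3

Data: 01110110101 (corrected bit 3)


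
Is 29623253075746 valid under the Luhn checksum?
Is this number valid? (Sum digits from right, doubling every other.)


Luhn sum = 59
59 mod 10 = 9

Invalid (Luhn sum mod 10 = 9)


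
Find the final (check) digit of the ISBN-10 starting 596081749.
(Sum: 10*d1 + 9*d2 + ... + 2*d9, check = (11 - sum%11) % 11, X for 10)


Weighted sum: 290
290 mod 11 = 4

Check digit: 7


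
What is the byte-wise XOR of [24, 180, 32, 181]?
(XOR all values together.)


XOR chain: 24 ^ 180 ^ 32 ^ 181 = 57

57


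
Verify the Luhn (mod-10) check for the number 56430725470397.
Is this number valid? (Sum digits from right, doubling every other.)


Luhn sum = 68
68 mod 10 = 8

Invalid (Luhn sum mod 10 = 8)


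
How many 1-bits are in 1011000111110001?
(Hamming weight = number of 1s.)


Counting 1s in 1011000111110001

9


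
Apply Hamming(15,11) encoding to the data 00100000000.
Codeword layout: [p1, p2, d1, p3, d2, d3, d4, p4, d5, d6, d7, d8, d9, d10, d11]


Parity bits: p1=0, p2=1, p3=1, p4=0

010101000000000


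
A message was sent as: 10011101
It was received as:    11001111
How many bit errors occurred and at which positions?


XOR: 01010010

3 error(s) at position(s): 1, 3, 6


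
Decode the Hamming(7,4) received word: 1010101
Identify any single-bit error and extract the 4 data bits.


Syndrome = 0: no error detected

Data: 1101 (no errors)


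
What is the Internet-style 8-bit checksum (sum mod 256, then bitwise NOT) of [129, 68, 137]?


Sum = 334 mod 256 = 78
Complement = 177

177


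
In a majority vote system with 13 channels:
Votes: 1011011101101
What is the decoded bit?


Ones: 9 out of 13
Threshold: 7

1 (9/13 voted 1)


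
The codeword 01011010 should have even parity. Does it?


Number of 1s: 4

Yes, parity is correct (4 ones)


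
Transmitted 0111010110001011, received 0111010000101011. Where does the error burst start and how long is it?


XOR: 0000000110100000

Burst at position 7, length 4


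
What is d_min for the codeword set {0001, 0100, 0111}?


Comparing all pairs, minimum distance: 2
Can detect 1 errors, correct 0 errors

2


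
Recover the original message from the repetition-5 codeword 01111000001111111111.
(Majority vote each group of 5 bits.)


Groups: 01111, 00000, 11111, 11111
Majority votes: 1011

1011
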